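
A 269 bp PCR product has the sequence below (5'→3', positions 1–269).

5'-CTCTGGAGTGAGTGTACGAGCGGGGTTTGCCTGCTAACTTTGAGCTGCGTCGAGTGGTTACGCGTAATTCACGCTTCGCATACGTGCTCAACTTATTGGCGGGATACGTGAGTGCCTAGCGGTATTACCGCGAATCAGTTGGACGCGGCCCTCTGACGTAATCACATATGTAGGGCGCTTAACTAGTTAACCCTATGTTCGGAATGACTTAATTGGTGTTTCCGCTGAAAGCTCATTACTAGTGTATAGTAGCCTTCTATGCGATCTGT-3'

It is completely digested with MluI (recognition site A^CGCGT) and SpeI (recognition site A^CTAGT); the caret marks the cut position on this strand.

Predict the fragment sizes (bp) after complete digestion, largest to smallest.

122, 60, 56, 31 bp

The MluI site (ACGCGT) starts at position 60.
MluI cuts after the first base of each site, so after position 60.
SpeI sites (ACTAGT) start at positions 182, 238.
SpeI cuts after the first base of each site, so after positions 182, 238.
Combined cut positions: 60, 182, 238.
Linear molecule, 3 cuts → 4 fragments:
  1–60 → 60 bp
  61–182 → 122 bp
  183–238 → 56 bp
  239–269 → 31 bp
Sorted largest to smallest: 122, 60, 56, 31 bp.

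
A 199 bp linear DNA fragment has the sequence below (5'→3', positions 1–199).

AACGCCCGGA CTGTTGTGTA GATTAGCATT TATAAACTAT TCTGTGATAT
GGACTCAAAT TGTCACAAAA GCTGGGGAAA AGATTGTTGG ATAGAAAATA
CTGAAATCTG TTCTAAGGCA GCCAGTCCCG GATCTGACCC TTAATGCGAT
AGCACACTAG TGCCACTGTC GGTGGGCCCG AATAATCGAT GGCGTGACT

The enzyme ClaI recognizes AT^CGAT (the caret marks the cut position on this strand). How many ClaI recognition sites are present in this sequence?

1

ATCGAT occurs starting at position 185.
ClaI cuts at 1 site.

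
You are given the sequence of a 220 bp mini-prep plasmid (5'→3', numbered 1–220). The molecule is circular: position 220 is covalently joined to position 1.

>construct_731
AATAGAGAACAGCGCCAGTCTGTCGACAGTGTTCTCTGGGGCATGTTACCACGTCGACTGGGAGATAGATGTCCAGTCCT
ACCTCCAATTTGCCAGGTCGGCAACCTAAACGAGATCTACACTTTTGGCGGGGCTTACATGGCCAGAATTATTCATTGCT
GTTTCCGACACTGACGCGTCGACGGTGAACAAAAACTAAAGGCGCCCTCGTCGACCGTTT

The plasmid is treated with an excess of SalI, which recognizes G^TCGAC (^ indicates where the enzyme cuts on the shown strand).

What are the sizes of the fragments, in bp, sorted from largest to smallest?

125, 32, 32, 31 bp

SalI sites (GTCGAC) start at positions 22, 53, 178, 210.
SalI cuts after the first base of each site, so after positions 22, 53, 178, 210.
Circular molecule, 4 cuts → 4 fragments:
  23–53 → 31 bp
  54–178 → 125 bp
  179–210 → 32 bp
  211–220 then 1–22 → 10 + 22 = 32 bp
Sorted largest to smallest: 125, 32, 32, 31 bp.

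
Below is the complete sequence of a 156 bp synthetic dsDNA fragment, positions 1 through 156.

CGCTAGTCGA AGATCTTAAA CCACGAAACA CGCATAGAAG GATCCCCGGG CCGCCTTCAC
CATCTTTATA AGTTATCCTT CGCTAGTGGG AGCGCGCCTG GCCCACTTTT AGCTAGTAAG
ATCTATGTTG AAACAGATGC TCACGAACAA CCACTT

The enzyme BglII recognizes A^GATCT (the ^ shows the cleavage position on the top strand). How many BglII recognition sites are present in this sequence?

AGATCT occurs starting at positions 11, 119.
BglII cuts at 2 sites.

2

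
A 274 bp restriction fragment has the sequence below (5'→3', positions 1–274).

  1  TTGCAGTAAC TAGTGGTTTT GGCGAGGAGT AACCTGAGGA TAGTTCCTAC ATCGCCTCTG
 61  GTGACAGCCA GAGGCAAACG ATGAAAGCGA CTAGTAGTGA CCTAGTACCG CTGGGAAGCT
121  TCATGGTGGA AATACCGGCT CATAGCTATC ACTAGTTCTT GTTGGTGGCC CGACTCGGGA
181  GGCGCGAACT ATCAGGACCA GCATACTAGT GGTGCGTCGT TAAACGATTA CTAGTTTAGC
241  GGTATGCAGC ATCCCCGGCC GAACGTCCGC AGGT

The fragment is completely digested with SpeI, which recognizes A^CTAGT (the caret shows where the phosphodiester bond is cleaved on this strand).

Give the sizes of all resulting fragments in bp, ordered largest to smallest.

SpeI sites (ACTAGT) start at positions 9, 90, 151, 205, 230.
SpeI cuts after the first base of each site, so after positions 9, 90, 151, 205, 230.
Linear molecule, 5 cuts → 6 fragments:
  1–9 → 9 bp
  10–90 → 81 bp
  91–151 → 61 bp
  152–205 → 54 bp
  206–230 → 25 bp
  231–274 → 44 bp
Sorted largest to smallest: 81, 61, 54, 44, 25, 9 bp.

81, 61, 54, 44, 25, 9 bp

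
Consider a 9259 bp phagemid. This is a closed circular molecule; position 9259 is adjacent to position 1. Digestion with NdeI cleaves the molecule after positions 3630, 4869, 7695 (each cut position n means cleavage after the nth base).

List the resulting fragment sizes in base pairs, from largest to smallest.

5194, 2826, 1239 bp

Circular molecule, 3 cuts → 3 fragments:
  4869 − 3630 = 1239 bp
  7695 − 4869 = 2826 bp
  wrap: 9259 − 7695 + 3630 = 5194 bp
Sorted largest to smallest: 5194, 2826, 1239 bp.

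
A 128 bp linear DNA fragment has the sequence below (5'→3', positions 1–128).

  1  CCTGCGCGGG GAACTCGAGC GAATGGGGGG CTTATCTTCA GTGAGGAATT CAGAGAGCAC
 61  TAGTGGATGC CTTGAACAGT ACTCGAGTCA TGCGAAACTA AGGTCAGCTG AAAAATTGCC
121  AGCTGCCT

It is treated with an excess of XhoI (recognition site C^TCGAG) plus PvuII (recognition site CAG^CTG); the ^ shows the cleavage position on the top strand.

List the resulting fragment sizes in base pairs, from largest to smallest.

68, 25, 15, 14, 6 bp

XhoI sites (CTCGAG) start at positions 14, 82.
XhoI cuts after the first base of each site, so after positions 14, 82.
PvuII sites (CAGCTG) start at positions 105, 120.
PvuII cuts after base 3 of each site, so after positions 107, 122.
Combined cut positions: 14, 82, 107, 122.
Linear molecule, 4 cuts → 5 fragments:
  1–14 → 14 bp
  15–82 → 68 bp
  83–107 → 25 bp
  108–122 → 15 bp
  123–128 → 6 bp
Sorted largest to smallest: 68, 25, 15, 14, 6 bp.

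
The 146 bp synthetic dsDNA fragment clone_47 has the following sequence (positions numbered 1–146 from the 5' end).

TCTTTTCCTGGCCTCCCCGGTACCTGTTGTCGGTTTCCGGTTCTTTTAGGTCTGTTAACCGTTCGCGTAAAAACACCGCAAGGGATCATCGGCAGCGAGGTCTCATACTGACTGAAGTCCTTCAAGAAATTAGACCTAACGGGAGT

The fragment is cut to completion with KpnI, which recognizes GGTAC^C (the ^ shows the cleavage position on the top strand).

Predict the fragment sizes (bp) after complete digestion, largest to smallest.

The KpnI site (GGTACC) starts at position 19.
KpnI cuts after base 5 of each site (before the last base), so after position 23.
Linear molecule, 1 cut → 2 fragments:
  1–23 → 23 bp
  24–146 → 123 bp
Sorted largest to smallest: 123, 23 bp.

123, 23 bp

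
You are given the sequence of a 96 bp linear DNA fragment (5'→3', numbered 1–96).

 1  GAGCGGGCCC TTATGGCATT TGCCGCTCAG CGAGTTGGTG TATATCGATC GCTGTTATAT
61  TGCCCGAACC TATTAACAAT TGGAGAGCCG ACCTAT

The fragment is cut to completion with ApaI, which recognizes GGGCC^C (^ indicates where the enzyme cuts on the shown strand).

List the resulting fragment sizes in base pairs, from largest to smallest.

87, 9 bp

The ApaI site (GGGCCC) starts at position 5.
ApaI cuts after base 5 of each site (before the last base), so after position 9.
Linear molecule, 1 cut → 2 fragments:
  1–9 → 9 bp
  10–96 → 87 bp
Sorted largest to smallest: 87, 9 bp.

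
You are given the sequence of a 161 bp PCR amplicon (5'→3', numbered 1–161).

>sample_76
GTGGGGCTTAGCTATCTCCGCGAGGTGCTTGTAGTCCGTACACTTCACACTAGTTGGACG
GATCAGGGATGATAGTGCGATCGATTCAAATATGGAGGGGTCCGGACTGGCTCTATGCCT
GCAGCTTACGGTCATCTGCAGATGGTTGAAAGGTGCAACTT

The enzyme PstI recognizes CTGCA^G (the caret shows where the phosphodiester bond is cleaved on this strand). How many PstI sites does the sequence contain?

CTGCAG occurs starting at positions 119, 136.
PstI cuts at 2 sites.

2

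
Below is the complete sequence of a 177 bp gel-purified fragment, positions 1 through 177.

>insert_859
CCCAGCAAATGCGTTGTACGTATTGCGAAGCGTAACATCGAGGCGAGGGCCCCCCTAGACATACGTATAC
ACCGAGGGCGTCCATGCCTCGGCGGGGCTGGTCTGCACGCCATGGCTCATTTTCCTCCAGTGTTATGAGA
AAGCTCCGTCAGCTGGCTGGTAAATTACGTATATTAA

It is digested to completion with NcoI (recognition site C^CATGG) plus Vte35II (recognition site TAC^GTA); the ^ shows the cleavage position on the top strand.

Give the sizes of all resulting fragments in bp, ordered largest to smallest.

58, 46, 45, 19, 9 bp

The NcoI site (CCATGG) starts at position 110.
NcoI cuts after the first base of each site, so after position 110.
Vte35II sites (TACGTA) start at positions 17, 62, 166.
Vte35II cuts after base 3 of each site, so after positions 19, 64, 168.
Combined cut positions: 19, 64, 110, 168.
Linear molecule, 4 cuts → 5 fragments:
  1–19 → 19 bp
  20–64 → 45 bp
  65–110 → 46 bp
  111–168 → 58 bp
  169–177 → 9 bp
Sorted largest to smallest: 58, 46, 45, 19, 9 bp.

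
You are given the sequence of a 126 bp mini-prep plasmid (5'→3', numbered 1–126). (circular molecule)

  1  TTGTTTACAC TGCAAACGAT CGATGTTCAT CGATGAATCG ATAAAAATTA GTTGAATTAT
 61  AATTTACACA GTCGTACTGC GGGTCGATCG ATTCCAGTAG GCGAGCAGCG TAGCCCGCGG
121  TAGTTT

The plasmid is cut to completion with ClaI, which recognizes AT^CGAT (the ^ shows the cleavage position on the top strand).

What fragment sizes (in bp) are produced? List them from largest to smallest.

58, 50, 10, 8 bp

ClaI sites (ATCGAT) start at positions 19, 29, 37, 87.
ClaI cuts after base 2 of each site, so after positions 20, 30, 38, 88.
Circular molecule, 4 cuts → 4 fragments:
  21–30 → 10 bp
  31–38 → 8 bp
  39–88 → 50 bp
  89–126 then 1–20 → 38 + 20 = 58 bp
Sorted largest to smallest: 58, 50, 10, 8 bp.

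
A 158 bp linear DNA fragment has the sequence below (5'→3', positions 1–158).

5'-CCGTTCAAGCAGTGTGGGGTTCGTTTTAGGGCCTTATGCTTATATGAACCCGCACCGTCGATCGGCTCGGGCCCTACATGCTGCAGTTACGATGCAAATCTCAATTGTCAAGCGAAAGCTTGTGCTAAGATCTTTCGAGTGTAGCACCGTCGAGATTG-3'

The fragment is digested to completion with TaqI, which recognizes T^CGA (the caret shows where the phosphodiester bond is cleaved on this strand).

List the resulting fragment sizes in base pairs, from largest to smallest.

77, 58, 15, 8 bp

TaqI sites (TCGA) start at positions 58, 135, 150.
TaqI cuts after the first base of each site, so after positions 58, 135, 150.
Linear molecule, 3 cuts → 4 fragments:
  1–58 → 58 bp
  59–135 → 77 bp
  136–150 → 15 bp
  151–158 → 8 bp
Sorted largest to smallest: 77, 58, 15, 8 bp.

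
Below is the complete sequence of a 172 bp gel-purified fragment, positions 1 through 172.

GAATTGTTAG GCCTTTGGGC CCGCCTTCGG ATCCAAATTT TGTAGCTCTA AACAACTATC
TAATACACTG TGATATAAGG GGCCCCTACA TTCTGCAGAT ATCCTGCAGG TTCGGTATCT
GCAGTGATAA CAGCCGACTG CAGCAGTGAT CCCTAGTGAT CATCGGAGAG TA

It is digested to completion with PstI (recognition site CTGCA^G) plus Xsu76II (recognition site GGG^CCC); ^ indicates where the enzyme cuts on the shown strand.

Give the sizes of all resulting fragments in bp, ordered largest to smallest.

63, 30, 19, 19, 15, 15, 11 bp

PstI sites (CTGCAG) start at positions 93, 104, 119, 138.
PstI cuts after base 5 of each site (before the last base), so after positions 97, 108, 123, 142.
Xsu76II sites (GGGCCC) start at positions 17, 80.
Xsu76II cuts after base 3 of each site, so after positions 19, 82.
Combined cut positions: 19, 82, 97, 108, 123, 142.
Linear molecule, 6 cuts → 7 fragments:
  1–19 → 19 bp
  20–82 → 63 bp
  83–97 → 15 bp
  98–108 → 11 bp
  109–123 → 15 bp
  124–142 → 19 bp
  143–172 → 30 bp
Sorted largest to smallest: 63, 30, 19, 19, 15, 15, 11 bp.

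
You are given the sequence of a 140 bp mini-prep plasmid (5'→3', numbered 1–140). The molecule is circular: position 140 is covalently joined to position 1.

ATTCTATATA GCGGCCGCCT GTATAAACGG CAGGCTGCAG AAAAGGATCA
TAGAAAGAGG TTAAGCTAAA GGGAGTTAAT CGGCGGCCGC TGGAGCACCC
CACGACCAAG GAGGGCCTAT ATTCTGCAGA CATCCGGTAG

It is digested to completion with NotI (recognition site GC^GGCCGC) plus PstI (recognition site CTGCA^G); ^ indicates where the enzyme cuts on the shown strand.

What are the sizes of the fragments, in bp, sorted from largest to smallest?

45, 44, 27, 24 bp

NotI sites (GCGGCCGC) start at positions 11, 83.
NotI cuts after base 2 of each site, so after positions 12, 84.
PstI sites (CTGCAG) start at positions 35, 124.
PstI cuts after base 5 of each site (before the last base), so after positions 39, 128.
Combined cut positions: 12, 39, 84, 128.
Circular molecule, 4 cuts → 4 fragments:
  13–39 → 27 bp
  40–84 → 45 bp
  85–128 → 44 bp
  129–140 then 1–12 → 12 + 12 = 24 bp
Sorted largest to smallest: 45, 44, 27, 24 bp.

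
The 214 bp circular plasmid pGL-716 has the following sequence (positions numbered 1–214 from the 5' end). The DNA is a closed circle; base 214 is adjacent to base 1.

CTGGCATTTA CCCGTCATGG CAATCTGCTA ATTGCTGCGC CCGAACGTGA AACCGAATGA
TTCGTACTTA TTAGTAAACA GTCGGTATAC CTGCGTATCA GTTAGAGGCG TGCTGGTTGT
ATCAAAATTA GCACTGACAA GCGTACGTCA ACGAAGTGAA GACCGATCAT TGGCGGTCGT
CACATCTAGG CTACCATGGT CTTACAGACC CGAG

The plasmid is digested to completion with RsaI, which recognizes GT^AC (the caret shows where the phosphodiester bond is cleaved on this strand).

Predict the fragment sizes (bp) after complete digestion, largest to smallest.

RsaI sites (GTAC) start at positions 64, 143.
RsaI cuts after base 2 of each site, so after positions 65, 144.
Circular molecule, 2 cuts → 2 fragments:
  66–144 → 79 bp
  145–214 then 1–65 → 70 + 65 = 135 bp
Sorted largest to smallest: 135, 79 bp.

135, 79 bp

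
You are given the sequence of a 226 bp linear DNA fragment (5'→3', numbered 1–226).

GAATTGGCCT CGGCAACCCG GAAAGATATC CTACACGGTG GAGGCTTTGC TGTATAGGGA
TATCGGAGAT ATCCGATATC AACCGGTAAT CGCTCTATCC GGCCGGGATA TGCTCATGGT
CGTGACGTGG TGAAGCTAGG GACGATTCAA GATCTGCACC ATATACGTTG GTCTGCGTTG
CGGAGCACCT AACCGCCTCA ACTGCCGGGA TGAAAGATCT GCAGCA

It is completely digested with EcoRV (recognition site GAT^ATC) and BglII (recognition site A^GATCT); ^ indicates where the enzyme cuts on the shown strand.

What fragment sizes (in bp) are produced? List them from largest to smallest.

73, 65, 34, 27, 11, 9, 7 bp

EcoRV sites (GATATC) start at positions 25, 59, 68, 75.
EcoRV cuts after base 3 of each site, so after positions 27, 61, 70, 77.
BglII sites (AGATCT) start at positions 150, 215.
BglII cuts after the first base of each site, so after positions 150, 215.
Combined cut positions: 27, 61, 70, 77, 150, 215.
Linear molecule, 6 cuts → 7 fragments:
  1–27 → 27 bp
  28–61 → 34 bp
  62–70 → 9 bp
  71–77 → 7 bp
  78–150 → 73 bp
  151–215 → 65 bp
  216–226 → 11 bp
Sorted largest to smallest: 73, 65, 34, 27, 11, 9, 7 bp.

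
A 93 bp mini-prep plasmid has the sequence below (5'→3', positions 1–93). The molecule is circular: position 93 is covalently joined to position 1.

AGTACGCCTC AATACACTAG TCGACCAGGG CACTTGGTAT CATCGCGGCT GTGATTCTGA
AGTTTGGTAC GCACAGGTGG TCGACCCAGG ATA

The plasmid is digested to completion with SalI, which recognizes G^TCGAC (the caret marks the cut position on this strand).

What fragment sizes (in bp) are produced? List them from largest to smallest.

60, 33 bp

SalI sites (GTCGAC) start at positions 20, 80.
SalI cuts after the first base of each site, so after positions 20, 80.
Circular molecule, 2 cuts → 2 fragments:
  21–80 → 60 bp
  81–93 then 1–20 → 13 + 20 = 33 bp
Sorted largest to smallest: 60, 33 bp.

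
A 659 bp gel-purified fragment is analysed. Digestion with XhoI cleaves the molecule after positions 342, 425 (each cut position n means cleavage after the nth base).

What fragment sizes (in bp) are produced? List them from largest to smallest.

342, 234, 83 bp

Linear molecule, 2 cuts → 3 fragments:
  342 − 0 = 342 bp
  425 − 342 = 83 bp
  659 − 425 = 234 bp
Sorted largest to smallest: 342, 234, 83 bp.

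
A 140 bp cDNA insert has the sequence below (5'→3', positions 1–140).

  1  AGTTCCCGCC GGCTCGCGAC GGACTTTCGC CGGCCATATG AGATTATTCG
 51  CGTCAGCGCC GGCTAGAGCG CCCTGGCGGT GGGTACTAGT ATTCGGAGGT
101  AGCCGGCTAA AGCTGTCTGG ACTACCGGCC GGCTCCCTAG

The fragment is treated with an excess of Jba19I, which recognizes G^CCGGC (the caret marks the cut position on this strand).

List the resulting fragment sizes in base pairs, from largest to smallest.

Jba19I sites (GCCGGC) start at positions 8, 29, 58, 102, 128.
Jba19I cuts after the first base of each site, so after positions 8, 29, 58, 102, 128.
Linear molecule, 5 cuts → 6 fragments:
  1–8 → 8 bp
  9–29 → 21 bp
  30–58 → 29 bp
  59–102 → 44 bp
  103–128 → 26 bp
  129–140 → 12 bp
Sorted largest to smallest: 44, 29, 26, 21, 12, 8 bp.

44, 29, 26, 21, 12, 8 bp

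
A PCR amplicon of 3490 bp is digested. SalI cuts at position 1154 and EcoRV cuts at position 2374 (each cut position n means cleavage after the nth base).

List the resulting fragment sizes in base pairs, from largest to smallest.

1220, 1154, 1116 bp

Combined cut positions (sorted): 1154, 2374.
Linear molecule, 2 cuts → 3 fragments:
  1154 − 0 = 1154 bp
  2374 − 1154 = 1220 bp
  3490 − 2374 = 1116 bp
Sorted largest to smallest: 1220, 1154, 1116 bp.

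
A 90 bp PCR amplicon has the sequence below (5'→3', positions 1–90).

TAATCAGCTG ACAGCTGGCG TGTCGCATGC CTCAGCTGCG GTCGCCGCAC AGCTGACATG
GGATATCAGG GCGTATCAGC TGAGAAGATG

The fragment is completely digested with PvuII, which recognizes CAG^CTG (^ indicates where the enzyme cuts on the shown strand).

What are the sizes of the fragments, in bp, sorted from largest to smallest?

27, 21, 17, 11, 7, 7 bp

PvuII sites (CAGCTG) start at positions 5, 12, 33, 50, 77.
PvuII cuts after base 3 of each site, so after positions 7, 14, 35, 52, 79.
Linear molecule, 5 cuts → 6 fragments:
  1–7 → 7 bp
  8–14 → 7 bp
  15–35 → 21 bp
  36–52 → 17 bp
  53–79 → 27 bp
  80–90 → 11 bp
Sorted largest to smallest: 27, 21, 17, 11, 7, 7 bp.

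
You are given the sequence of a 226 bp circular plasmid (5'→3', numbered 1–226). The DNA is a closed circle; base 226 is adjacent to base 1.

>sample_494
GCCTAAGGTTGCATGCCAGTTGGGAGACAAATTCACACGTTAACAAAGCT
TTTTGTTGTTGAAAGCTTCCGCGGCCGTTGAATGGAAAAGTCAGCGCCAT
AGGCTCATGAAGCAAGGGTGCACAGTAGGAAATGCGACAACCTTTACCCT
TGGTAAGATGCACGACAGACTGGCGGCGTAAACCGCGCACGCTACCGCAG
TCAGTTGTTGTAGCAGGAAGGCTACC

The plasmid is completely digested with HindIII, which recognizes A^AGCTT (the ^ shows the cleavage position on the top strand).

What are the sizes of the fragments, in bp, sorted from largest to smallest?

HindIII sites (AAGCTT) start at positions 46, 63.
HindIII cuts after the first base of each site, so after positions 46, 63.
Circular molecule, 2 cuts → 2 fragments:
  47–63 → 17 bp
  64–226 then 1–46 → 163 + 46 = 209 bp
Sorted largest to smallest: 209, 17 bp.

209, 17 bp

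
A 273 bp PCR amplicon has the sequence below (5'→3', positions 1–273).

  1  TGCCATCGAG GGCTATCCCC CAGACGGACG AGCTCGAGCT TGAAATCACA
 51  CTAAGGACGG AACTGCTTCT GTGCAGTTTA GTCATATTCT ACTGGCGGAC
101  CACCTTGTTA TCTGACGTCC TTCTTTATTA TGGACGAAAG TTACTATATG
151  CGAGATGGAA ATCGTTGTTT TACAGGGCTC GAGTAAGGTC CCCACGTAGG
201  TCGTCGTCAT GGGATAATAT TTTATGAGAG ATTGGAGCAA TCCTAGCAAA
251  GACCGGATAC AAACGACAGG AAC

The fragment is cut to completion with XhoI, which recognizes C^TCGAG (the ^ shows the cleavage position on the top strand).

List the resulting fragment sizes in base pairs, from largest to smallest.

XhoI sites (CTCGAG) start at positions 33, 178.
XhoI cuts after the first base of each site, so after positions 33, 178.
Linear molecule, 2 cuts → 3 fragments:
  1–33 → 33 bp
  34–178 → 145 bp
  179–273 → 95 bp
Sorted largest to smallest: 145, 95, 33 bp.

145, 95, 33 bp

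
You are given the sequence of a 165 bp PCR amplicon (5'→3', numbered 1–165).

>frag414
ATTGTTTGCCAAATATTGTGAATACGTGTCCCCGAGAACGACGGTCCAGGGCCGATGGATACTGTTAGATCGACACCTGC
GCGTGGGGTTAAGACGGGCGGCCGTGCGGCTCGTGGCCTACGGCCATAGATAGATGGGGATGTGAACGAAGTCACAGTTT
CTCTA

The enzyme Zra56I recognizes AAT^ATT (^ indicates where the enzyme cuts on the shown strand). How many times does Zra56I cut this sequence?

1

AATATT occurs starting at position 12.
Zra56I cuts at 1 site.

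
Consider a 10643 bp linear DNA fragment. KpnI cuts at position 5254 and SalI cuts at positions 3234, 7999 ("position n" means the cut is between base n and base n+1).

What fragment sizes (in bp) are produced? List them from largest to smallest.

3234, 2745, 2644, 2020 bp

Combined cut positions (sorted): 3234, 5254, 7999.
Linear molecule, 3 cuts → 4 fragments:
  3234 − 0 = 3234 bp
  5254 − 3234 = 2020 bp
  7999 − 5254 = 2745 bp
  10643 − 7999 = 2644 bp
Sorted largest to smallest: 3234, 2745, 2644, 2020 bp.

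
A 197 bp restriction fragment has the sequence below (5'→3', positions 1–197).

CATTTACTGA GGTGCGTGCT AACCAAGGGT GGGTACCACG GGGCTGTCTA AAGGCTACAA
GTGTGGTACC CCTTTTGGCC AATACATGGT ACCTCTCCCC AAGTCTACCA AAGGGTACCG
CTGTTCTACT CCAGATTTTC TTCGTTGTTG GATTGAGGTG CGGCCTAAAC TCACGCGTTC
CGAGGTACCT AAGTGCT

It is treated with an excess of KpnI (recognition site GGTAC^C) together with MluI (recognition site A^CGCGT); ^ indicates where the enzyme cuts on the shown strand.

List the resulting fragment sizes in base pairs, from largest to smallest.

55, 36, 33, 26, 23, 15, 9 bp

KpnI sites (GGTACC) start at positions 32, 65, 88, 114, 184.
KpnI cuts after base 5 of each site (before the last base), so after positions 36, 69, 92, 118, 188.
The MluI site (ACGCGT) starts at position 173.
MluI cuts after the first base of each site, so after position 173.
Combined cut positions: 36, 69, 92, 118, 173, 188.
Linear molecule, 6 cuts → 7 fragments:
  1–36 → 36 bp
  37–69 → 33 bp
  70–92 → 23 bp
  93–118 → 26 bp
  119–173 → 55 bp
  174–188 → 15 bp
  189–197 → 9 bp
Sorted largest to smallest: 55, 36, 33, 26, 23, 15, 9 bp.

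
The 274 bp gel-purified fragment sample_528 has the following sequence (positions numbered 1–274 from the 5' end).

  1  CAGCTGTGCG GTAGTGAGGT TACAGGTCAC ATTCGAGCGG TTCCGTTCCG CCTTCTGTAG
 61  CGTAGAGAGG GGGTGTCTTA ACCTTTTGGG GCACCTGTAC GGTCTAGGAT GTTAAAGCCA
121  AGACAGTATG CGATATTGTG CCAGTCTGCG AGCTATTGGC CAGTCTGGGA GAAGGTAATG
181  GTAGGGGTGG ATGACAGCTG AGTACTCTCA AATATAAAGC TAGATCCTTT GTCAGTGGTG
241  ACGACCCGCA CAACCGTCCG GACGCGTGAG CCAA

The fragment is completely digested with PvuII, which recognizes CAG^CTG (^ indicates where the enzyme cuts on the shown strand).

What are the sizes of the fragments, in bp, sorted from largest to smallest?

PvuII sites (CAGCTG) start at positions 1, 195.
PvuII cuts after base 3 of each site, so after positions 3, 197.
Linear molecule, 2 cuts → 3 fragments:
  1–3 → 3 bp
  4–197 → 194 bp
  198–274 → 77 bp
Sorted largest to smallest: 194, 77, 3 bp.

194, 77, 3 bp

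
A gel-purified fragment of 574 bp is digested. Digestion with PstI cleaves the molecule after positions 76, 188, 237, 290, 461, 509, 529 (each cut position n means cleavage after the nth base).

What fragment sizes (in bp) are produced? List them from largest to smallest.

Linear molecule, 7 cuts → 8 fragments:
  76 − 0 = 76 bp
  188 − 76 = 112 bp
  237 − 188 = 49 bp
  290 − 237 = 53 bp
  461 − 290 = 171 bp
  509 − 461 = 48 bp
  529 − 509 = 20 bp
  574 − 529 = 45 bp
Sorted largest to smallest: 171, 112, 76, 53, 49, 48, 45, 20 bp.

171, 112, 76, 53, 49, 48, 45, 20 bp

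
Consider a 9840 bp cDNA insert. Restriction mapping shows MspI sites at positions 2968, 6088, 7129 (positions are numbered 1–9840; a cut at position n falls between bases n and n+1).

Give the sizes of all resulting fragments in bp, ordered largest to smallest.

Linear molecule, 3 cuts → 4 fragments:
  2968 − 0 = 2968 bp
  6088 − 2968 = 3120 bp
  7129 − 6088 = 1041 bp
  9840 − 7129 = 2711 bp
Sorted largest to smallest: 3120, 2968, 2711, 1041 bp.

3120, 2968, 2711, 1041 bp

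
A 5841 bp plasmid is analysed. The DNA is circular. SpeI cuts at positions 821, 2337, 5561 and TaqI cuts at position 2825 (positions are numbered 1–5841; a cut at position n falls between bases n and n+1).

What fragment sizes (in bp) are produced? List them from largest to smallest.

Combined cut positions (sorted): 821, 2337, 2825, 5561.
Circular molecule, 4 cuts → 4 fragments:
  2337 − 821 = 1516 bp
  2825 − 2337 = 488 bp
  5561 − 2825 = 2736 bp
  wrap: 5841 − 5561 + 821 = 1101 bp
Sorted largest to smallest: 2736, 1516, 1101, 488 bp.

2736, 1516, 1101, 488 bp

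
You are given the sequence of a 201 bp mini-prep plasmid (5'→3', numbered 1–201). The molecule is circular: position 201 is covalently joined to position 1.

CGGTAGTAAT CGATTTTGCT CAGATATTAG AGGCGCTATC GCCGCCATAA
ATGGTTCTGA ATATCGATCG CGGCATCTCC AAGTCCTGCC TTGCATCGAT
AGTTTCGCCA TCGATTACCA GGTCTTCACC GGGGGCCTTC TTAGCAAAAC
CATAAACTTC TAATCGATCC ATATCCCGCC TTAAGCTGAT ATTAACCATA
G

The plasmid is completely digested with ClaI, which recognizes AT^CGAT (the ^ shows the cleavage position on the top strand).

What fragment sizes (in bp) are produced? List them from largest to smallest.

54, 53, 47, 32, 15 bp

ClaI sites (ATCGAT) start at positions 9, 63, 95, 110, 163.
ClaI cuts after base 2 of each site, so after positions 10, 64, 96, 111, 164.
Circular molecule, 5 cuts → 5 fragments:
  11–64 → 54 bp
  65–96 → 32 bp
  97–111 → 15 bp
  112–164 → 53 bp
  165–201 then 1–10 → 37 + 10 = 47 bp
Sorted largest to smallest: 54, 53, 47, 32, 15 bp.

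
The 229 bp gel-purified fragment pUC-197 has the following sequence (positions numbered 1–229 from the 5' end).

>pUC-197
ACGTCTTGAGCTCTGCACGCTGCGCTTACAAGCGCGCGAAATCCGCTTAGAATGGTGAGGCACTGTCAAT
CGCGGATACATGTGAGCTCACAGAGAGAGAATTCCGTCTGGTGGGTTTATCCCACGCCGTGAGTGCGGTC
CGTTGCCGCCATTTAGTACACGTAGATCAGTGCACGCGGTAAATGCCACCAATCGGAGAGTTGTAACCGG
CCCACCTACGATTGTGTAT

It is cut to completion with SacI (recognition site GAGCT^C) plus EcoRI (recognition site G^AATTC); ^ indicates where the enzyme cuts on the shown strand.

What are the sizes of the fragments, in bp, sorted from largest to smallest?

SacI sites (GAGCTC) start at positions 8, 84.
SacI cuts after base 5 of each site (before the last base), so after positions 12, 88.
The EcoRI site (GAATTC) starts at position 99.
EcoRI cuts after the first base of each site, so after position 99.
Combined cut positions: 12, 88, 99.
Linear molecule, 3 cuts → 4 fragments:
  1–12 → 12 bp
  13–88 → 76 bp
  89–99 → 11 bp
  100–229 → 130 bp
Sorted largest to smallest: 130, 76, 12, 11 bp.

130, 76, 12, 11 bp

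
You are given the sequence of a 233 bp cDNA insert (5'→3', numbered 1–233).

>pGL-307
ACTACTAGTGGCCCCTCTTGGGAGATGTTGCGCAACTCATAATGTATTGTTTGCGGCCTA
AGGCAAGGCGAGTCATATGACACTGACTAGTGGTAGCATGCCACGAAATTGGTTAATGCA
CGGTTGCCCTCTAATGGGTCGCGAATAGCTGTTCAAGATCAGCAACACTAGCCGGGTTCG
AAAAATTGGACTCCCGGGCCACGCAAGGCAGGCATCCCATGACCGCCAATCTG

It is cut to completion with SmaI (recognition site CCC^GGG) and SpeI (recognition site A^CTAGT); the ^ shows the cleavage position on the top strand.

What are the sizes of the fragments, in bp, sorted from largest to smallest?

The SmaI site (CCCGGG) starts at position 193.
SmaI cuts after base 3 of each site, so after position 195.
SpeI sites (ACTAGT) start at positions 4, 86.
SpeI cuts after the first base of each site, so after positions 4, 86.
Combined cut positions: 4, 86, 195.
Linear molecule, 3 cuts → 4 fragments:
  1–4 → 4 bp
  5–86 → 82 bp
  87–195 → 109 bp
  196–233 → 38 bp
Sorted largest to smallest: 109, 82, 38, 4 bp.

109, 82, 38, 4 bp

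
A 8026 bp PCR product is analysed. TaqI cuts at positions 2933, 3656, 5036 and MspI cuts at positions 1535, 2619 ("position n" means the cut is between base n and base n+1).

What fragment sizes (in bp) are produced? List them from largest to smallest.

2990, 1535, 1380, 1084, 723, 314 bp

Combined cut positions (sorted): 1535, 2619, 2933, 3656, 5036.
Linear molecule, 5 cuts → 6 fragments:
  1535 − 0 = 1535 bp
  2619 − 1535 = 1084 bp
  2933 − 2619 = 314 bp
  3656 − 2933 = 723 bp
  5036 − 3656 = 1380 bp
  8026 − 5036 = 2990 bp
Sorted largest to smallest: 2990, 1535, 1380, 1084, 723, 314 bp.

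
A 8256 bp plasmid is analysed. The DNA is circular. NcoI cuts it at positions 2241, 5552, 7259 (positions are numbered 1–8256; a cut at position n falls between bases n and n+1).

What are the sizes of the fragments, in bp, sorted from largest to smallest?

3311, 3238, 1707 bp

Circular molecule, 3 cuts → 3 fragments:
  5552 − 2241 = 3311 bp
  7259 − 5552 = 1707 bp
  wrap: 8256 − 7259 + 2241 = 3238 bp
Sorted largest to smallest: 3311, 3238, 1707 bp.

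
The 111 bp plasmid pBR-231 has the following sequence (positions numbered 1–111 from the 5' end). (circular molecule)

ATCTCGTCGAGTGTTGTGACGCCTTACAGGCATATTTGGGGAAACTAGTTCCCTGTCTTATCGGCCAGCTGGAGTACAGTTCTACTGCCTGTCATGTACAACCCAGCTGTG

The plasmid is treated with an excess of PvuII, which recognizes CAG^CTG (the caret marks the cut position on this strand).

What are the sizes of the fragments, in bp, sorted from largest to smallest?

73, 38 bp

PvuII sites (CAGCTG) start at positions 66, 104.
PvuII cuts after base 3 of each site, so after positions 68, 106.
Circular molecule, 2 cuts → 2 fragments:
  69–106 → 38 bp
  107–111 then 1–68 → 5 + 68 = 73 bp
Sorted largest to smallest: 73, 38 bp.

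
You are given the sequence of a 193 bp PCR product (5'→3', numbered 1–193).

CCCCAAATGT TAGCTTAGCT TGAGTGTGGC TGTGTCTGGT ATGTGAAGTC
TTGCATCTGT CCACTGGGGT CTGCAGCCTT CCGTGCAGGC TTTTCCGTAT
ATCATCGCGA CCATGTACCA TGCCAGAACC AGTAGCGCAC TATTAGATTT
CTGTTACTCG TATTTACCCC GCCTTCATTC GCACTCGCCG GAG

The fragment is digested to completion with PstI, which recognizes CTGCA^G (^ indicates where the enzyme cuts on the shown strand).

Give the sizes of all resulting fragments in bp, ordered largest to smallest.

The PstI site (CTGCAG) starts at position 71.
PstI cuts after base 5 of each site (before the last base), so after position 75.
Linear molecule, 1 cut → 2 fragments:
  1–75 → 75 bp
  76–193 → 118 bp
Sorted largest to smallest: 118, 75 bp.

118, 75 bp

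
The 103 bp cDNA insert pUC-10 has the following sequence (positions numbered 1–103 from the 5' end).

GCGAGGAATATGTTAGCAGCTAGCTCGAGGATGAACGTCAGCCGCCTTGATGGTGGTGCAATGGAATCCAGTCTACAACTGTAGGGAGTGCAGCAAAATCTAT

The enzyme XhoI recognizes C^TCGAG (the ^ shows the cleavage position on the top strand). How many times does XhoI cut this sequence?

1

CTCGAG occurs starting at position 24.
XhoI cuts at 1 site.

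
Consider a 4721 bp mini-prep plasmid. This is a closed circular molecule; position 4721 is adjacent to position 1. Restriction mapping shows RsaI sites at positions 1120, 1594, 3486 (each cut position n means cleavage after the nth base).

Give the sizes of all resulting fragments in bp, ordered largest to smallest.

Circular molecule, 3 cuts → 3 fragments:
  1594 − 1120 = 474 bp
  3486 − 1594 = 1892 bp
  wrap: 4721 − 3486 + 1120 = 2355 bp
Sorted largest to smallest: 2355, 1892, 474 bp.

2355, 1892, 474 bp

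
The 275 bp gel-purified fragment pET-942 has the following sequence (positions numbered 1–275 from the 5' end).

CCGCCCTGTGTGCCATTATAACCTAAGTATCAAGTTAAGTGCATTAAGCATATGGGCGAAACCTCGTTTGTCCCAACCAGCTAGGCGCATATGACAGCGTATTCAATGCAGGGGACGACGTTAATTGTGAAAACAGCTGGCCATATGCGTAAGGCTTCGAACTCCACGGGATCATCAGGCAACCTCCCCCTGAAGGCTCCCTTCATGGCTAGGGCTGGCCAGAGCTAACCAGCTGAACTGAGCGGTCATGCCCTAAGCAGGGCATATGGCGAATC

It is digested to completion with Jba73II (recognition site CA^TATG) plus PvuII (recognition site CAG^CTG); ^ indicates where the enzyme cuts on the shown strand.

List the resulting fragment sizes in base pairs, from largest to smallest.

89, 50, 47, 39, 32, 11, 7 bp

Jba73II sites (CATATG) start at positions 49, 88, 142, 263.
Jba73II cuts after base 2 of each site, so after positions 50, 89, 143, 264.
PvuII sites (CAGCTG) start at positions 134, 230.
PvuII cuts after base 3 of each site, so after positions 136, 232.
Combined cut positions: 50, 89, 136, 143, 232, 264.
Linear molecule, 6 cuts → 7 fragments:
  1–50 → 50 bp
  51–89 → 39 bp
  90–136 → 47 bp
  137–143 → 7 bp
  144–232 → 89 bp
  233–264 → 32 bp
  265–275 → 11 bp
Sorted largest to smallest: 89, 50, 47, 39, 32, 11, 7 bp.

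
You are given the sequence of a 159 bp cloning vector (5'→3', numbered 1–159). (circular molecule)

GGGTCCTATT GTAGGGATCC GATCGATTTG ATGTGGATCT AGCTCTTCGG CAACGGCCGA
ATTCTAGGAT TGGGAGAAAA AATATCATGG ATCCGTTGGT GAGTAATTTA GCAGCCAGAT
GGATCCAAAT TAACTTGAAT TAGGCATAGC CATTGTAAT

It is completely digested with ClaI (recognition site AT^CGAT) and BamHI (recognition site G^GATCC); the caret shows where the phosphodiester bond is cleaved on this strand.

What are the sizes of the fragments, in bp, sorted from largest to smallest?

The ClaI site (ATCGAT) starts at position 22.
ClaI cuts after base 2 of each site, so after position 23.
BamHI sites (GGATCC) start at positions 15, 89, 121.
BamHI cuts after the first base of each site, so after positions 15, 89, 121.
Combined cut positions: 15, 23, 89, 121.
Circular molecule, 4 cuts → 4 fragments:
  16–23 → 8 bp
  24–89 → 66 bp
  90–121 → 32 bp
  122–159 then 1–15 → 38 + 15 = 53 bp
Sorted largest to smallest: 66, 53, 32, 8 bp.

66, 53, 32, 8 bp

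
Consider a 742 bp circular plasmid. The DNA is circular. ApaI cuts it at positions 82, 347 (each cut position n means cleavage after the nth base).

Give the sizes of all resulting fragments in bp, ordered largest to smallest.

477, 265 bp

Circular molecule, 2 cuts → 2 fragments:
  347 − 82 = 265 bp
  wrap: 742 − 347 + 82 = 477 bp
Sorted largest to smallest: 477, 265 bp.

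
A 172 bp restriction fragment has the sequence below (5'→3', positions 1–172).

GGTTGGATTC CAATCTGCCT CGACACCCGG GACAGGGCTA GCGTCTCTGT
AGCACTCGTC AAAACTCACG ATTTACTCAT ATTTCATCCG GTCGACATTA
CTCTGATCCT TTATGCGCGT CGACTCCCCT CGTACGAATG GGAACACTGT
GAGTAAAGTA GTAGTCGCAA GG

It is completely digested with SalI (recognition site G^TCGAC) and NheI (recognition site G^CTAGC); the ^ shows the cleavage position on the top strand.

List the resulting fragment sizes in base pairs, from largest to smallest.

SalI sites (GTCGAC) start at positions 91, 119.
SalI cuts after the first base of each site, so after positions 91, 119.
The NheI site (GCTAGC) starts at position 37.
NheI cuts after the first base of each site, so after position 37.
Combined cut positions: 37, 91, 119.
Linear molecule, 3 cuts → 4 fragments:
  1–37 → 37 bp
  38–91 → 54 bp
  92–119 → 28 bp
  120–172 → 53 bp
Sorted largest to smallest: 54, 53, 37, 28 bp.

54, 53, 37, 28 bp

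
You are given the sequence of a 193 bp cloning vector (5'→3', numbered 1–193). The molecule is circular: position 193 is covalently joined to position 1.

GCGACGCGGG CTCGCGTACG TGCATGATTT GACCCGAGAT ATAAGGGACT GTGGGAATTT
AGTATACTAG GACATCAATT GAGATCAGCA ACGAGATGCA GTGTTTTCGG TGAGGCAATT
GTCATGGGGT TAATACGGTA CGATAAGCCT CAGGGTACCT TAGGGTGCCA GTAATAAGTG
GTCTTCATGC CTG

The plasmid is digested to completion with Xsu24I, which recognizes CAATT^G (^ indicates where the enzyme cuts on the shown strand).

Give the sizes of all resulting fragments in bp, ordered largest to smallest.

Xsu24I sites (CAATTG) start at positions 76, 116.
Xsu24I cuts after base 5 of each site (before the last base), so after positions 80, 120.
Circular molecule, 2 cuts → 2 fragments:
  81–120 → 40 bp
  121–193 then 1–80 → 73 + 80 = 153 bp
Sorted largest to smallest: 153, 40 bp.

153, 40 bp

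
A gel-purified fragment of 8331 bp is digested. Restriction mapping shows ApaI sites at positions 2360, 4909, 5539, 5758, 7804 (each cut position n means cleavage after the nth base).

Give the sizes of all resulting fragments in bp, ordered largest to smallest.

2549, 2360, 2046, 630, 527, 219 bp

Linear molecule, 5 cuts → 6 fragments:
  2360 − 0 = 2360 bp
  4909 − 2360 = 2549 bp
  5539 − 4909 = 630 bp
  5758 − 5539 = 219 bp
  7804 − 5758 = 2046 bp
  8331 − 7804 = 527 bp
Sorted largest to smallest: 2549, 2360, 2046, 630, 527, 219 bp.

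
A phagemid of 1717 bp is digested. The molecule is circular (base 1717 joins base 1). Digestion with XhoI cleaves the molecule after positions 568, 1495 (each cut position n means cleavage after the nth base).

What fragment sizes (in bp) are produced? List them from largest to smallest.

Circular molecule, 2 cuts → 2 fragments:
  1495 − 568 = 927 bp
  wrap: 1717 − 1495 + 568 = 790 bp
Sorted largest to smallest: 927, 790 bp.

927, 790 bp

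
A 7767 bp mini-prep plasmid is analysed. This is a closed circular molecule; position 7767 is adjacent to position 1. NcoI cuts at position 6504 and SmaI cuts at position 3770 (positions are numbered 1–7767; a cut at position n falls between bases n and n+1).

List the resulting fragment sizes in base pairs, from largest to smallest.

Combined cut positions (sorted): 3770, 6504.
Circular molecule, 2 cuts → 2 fragments:
  6504 − 3770 = 2734 bp
  wrap: 7767 − 6504 + 3770 = 5033 bp
Sorted largest to smallest: 5033, 2734 bp.

5033, 2734 bp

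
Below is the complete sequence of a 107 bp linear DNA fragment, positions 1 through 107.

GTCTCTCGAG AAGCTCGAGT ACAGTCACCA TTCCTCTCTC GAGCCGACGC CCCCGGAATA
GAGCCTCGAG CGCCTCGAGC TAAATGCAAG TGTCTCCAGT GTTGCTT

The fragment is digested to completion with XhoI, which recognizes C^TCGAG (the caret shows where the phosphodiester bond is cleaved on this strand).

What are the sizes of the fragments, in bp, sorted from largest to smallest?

33, 27, 24, 9, 9, 5 bp

XhoI sites (CTCGAG) start at positions 5, 14, 38, 65, 74.
XhoI cuts after the first base of each site, so after positions 5, 14, 38, 65, 74.
Linear molecule, 5 cuts → 6 fragments:
  1–5 → 5 bp
  6–14 → 9 bp
  15–38 → 24 bp
  39–65 → 27 bp
  66–74 → 9 bp
  75–107 → 33 bp
Sorted largest to smallest: 33, 27, 24, 9, 9, 5 bp.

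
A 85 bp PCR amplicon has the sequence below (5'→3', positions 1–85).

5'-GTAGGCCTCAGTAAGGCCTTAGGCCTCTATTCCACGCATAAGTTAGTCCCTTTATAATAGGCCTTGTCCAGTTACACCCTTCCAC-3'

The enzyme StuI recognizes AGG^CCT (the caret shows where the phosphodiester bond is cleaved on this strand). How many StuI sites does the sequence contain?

4

AGGCCT occurs starting at positions 3, 14, 21, 59.
StuI cuts at 4 sites.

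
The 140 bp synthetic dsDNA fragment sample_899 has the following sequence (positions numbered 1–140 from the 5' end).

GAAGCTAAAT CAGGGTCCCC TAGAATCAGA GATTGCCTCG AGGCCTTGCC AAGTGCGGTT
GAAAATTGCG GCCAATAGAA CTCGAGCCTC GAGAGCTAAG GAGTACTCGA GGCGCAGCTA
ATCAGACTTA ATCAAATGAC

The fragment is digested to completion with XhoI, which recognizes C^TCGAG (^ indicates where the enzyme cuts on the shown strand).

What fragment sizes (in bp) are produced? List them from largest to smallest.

XhoI sites (CTCGAG) start at positions 37, 81, 88, 106.
XhoI cuts after the first base of each site, so after positions 37, 81, 88, 106.
Linear molecule, 4 cuts → 5 fragments:
  1–37 → 37 bp
  38–81 → 44 bp
  82–88 → 7 bp
  89–106 → 18 bp
  107–140 → 34 bp
Sorted largest to smallest: 44, 37, 34, 18, 7 bp.

44, 37, 34, 18, 7 bp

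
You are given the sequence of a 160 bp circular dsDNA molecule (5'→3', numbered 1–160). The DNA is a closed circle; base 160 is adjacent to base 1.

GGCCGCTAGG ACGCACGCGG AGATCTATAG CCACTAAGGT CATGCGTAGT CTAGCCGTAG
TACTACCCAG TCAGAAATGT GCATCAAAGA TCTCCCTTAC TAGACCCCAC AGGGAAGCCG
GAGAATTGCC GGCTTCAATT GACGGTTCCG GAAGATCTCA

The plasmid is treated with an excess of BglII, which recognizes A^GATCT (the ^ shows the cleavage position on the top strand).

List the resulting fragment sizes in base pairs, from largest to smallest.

BglII sites (AGATCT) start at positions 21, 88, 153.
BglII cuts after the first base of each site, so after positions 21, 88, 153.
Circular molecule, 3 cuts → 3 fragments:
  22–88 → 67 bp
  89–153 → 65 bp
  154–160 then 1–21 → 7 + 21 = 28 bp
Sorted largest to smallest: 67, 65, 28 bp.

67, 65, 28 bp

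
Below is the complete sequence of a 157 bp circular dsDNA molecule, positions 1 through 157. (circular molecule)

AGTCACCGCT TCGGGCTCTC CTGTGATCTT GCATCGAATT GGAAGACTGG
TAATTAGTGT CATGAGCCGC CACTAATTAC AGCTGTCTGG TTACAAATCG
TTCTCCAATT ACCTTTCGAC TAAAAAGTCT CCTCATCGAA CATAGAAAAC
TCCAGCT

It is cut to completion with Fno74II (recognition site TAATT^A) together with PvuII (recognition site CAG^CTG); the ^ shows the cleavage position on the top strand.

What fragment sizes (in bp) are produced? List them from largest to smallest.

Fno74II sites (TAATTA) start at positions 51, 74.
Fno74II cuts after base 5 of each site (before the last base), so after positions 55, 78.
The PvuII site (CAGCTG) starts at position 80.
PvuII cuts after base 3 of each site, so after position 82.
Combined cut positions: 55, 78, 82.
Circular molecule, 3 cuts → 3 fragments:
  56–78 → 23 bp
  79–82 → 4 bp
  83–157 then 1–55 → 75 + 55 = 130 bp
Sorted largest to smallest: 130, 23, 4 bp.

130, 23, 4 bp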